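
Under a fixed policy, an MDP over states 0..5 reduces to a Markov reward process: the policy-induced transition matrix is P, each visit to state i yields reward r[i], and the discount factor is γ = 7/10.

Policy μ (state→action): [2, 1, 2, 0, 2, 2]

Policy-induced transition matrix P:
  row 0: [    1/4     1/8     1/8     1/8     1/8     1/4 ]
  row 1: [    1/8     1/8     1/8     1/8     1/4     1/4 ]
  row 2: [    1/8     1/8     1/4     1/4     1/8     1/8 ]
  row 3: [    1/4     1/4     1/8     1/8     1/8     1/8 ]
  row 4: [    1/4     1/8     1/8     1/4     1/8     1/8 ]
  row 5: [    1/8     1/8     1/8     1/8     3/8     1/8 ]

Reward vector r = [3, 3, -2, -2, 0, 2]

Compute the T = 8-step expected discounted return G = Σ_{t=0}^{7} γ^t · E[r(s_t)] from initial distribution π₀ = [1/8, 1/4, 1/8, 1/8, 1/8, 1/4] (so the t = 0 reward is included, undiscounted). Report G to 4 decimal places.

G = 2.6561

t=0: π = [0.1250, 0.2500, 0.1250, 0.1250, 0.1250, 0.2500], E[r] = 1.1250, γ^t·E[r] = 1.125000, running G = 1.125000
t=1: π = [0.1719, 0.1406, 0.1406, 0.1563, 0.2188, 0.1719], E[r] = 0.6875, γ^t·E[r] = 0.481250, running G = 1.606250
t=2: π = [0.1934, 0.1445, 0.1426, 0.1699, 0.1855, 0.1641], E[r] = 0.7168, γ^t·E[r] = 0.351230, running G = 1.957480
t=3: π = [0.1936, 0.1462, 0.1428, 0.1660, 0.1841, 0.1672], E[r] = 0.7363, γ^t·E[r] = 0.252561, running G = 2.210041
t=4: π = [0.1930, 0.1458, 0.1429, 0.1659, 0.1851, 0.1675], E[r] = 0.7337, γ^t·E[r] = 0.176155, running G = 2.386196
t=5: π = [0.1930, 0.1457, 0.1429, 0.1660, 0.1851, 0.1673], E[r] = 0.7331, γ^t·E[r] = 0.123220, running G = 2.509416
t=6: π = [0.1930, 0.1457, 0.1429, 0.1660, 0.1851, 0.1673], E[r] = 0.7333, γ^t·E[r] = 0.086267, running G = 2.595682
t=7: π = [0.1930, 0.1457, 0.1429, 0.1660, 0.1851, 0.1673], E[r] = 0.7333, γ^t·E[r] = 0.060388, running G = 2.656070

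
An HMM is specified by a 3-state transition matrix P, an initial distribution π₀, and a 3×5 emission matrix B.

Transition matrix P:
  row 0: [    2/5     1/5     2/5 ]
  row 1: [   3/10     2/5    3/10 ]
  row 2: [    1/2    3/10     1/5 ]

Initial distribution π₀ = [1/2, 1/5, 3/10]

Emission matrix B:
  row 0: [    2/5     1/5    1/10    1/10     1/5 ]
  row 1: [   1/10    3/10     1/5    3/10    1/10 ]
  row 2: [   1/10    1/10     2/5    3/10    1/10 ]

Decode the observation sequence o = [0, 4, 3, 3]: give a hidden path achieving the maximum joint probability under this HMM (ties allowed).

path = [0, 0, 2, 1]

t=0: δ = [2.000e-01, 2.000e-02, 3.000e-02]  (obs o_0=0)
t=1: δ = [1.600e-02, 4.000e-03, 8.000e-03]  ψ = [0, 0, 0]  (obs o_1=4)
t=2: δ = [6.400e-04, 9.600e-04, 1.920e-03]  ψ = [0, 0, 0]  (obs o_2=3)
t=3: δ = [9.600e-05, 1.728e-04, 1.152e-04]  ψ = [2, 2, 2]  (obs o_3=3)
backtrack: best end state = 1; path = [0, 0, 2, 1]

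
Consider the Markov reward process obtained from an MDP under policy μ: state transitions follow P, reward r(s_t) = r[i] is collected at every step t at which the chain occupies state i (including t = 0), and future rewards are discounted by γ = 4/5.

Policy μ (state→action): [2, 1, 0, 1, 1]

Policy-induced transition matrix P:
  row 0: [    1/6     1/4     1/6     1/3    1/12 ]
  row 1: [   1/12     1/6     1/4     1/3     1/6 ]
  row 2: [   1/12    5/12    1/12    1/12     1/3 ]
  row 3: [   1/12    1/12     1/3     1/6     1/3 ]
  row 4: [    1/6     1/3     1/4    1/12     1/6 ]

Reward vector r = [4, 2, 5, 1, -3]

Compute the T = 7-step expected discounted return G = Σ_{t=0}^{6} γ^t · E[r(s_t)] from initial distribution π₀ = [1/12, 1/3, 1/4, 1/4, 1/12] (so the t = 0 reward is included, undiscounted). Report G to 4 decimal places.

t=0: π = [0.0833, 0.3333, 0.2500, 0.2500, 0.0833], E[r] = 2.2500, γ^t·E[r] = 2.250000, running G = 2.250000
t=1: π = [0.0972, 0.2292, 0.2222, 0.2083, 0.2431], E[r] = 1.4375, γ^t·E[r] = 1.150000, running G = 3.400000
t=2: π = [0.1117, 0.2535, 0.2222, 0.1823, 0.2303], E[r] = 1.5561, γ^t·E[r] = 0.995926, running G = 4.395926
t=3: π = [0.1118, 0.2547, 0.2188, 0.1898, 0.2248], E[r] = 1.5665, γ^t·E[r] = 0.802049, running G = 5.197975
t=4: π = [0.1114, 0.2523, 0.2200, 0.1908, 0.2255], E[r] = 1.5648, γ^t·E[r] = 0.640927, running G = 5.838902
t=5: π = [0.1114, 0.2526, 0.2199, 0.1902, 0.2259], E[r] = 1.5632, γ^t·E[r] = 0.512234, running G = 6.351136
t=6: π = [0.1114, 0.2527, 0.2199, 0.1902, 0.2257], E[r] = 1.5637, γ^t·E[r] = 0.409922, running G = 6.761058

G = 6.7611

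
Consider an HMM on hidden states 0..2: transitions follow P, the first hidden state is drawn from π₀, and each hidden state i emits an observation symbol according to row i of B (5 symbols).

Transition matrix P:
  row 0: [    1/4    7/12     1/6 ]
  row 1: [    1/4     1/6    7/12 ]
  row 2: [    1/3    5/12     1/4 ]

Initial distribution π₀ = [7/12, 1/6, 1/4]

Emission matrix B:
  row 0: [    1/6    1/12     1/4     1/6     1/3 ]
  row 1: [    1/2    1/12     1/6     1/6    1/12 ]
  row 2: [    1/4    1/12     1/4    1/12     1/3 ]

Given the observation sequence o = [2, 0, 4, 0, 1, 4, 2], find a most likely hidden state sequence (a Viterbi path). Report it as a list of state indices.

t=0: δ = [1.458e-01, 2.778e-02, 6.250e-02]  (obs o_0=2)
t=1: δ = [6.076e-03, 4.253e-02, 6.076e-03]  ψ = [0, 0, 0]  (obs o_1=0)
t=2: δ = [3.545e-03, 5.908e-04, 8.271e-03]  ψ = [1, 1, 1]  (obs o_2=4)
t=3: δ = [4.595e-04, 1.723e-03, 5.169e-04]  ψ = [2, 2, 2]  (obs o_3=0)
t=4: δ = [3.590e-05, 2.393e-05, 8.376e-05]  ψ = [1, 1, 1]  (obs o_4=1)
t=5: δ = [9.307e-06, 2.908e-06, 6.980e-06]  ψ = [2, 2, 2]  (obs o_5=4)
t=6: δ = [5.817e-07, 9.048e-07, 4.362e-07]  ψ = [0, 0, 2]  (obs o_6=2)
backtrack: best end state = 1; path = [0, 1, 2, 1, 2, 0, 1]

path = [0, 1, 2, 1, 2, 0, 1]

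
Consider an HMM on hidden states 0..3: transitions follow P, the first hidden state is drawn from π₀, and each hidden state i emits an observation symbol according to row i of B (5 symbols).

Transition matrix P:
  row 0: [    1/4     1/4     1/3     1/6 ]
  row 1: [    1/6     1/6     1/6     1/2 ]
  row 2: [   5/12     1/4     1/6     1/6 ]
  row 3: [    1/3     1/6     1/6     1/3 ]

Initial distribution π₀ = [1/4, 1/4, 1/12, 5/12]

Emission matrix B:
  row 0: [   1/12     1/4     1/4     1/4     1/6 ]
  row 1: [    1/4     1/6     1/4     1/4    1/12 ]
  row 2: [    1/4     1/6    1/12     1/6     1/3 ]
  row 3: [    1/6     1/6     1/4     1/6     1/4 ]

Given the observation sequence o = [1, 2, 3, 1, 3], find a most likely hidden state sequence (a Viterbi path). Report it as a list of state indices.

path = [3, 3, 0, 2, 0]

t=0: δ = [6.250e-02, 4.167e-02, 1.389e-02, 6.944e-02]  (obs o_0=1)
t=1: δ = [5.787e-03, 3.906e-03, 1.736e-03, 5.787e-03]  ψ = [3, 0, 0, 3]  (obs o_1=2)
t=2: δ = [4.823e-04, 3.617e-04, 3.215e-04, 3.255e-04]  ψ = [3, 0, 0, 1]  (obs o_2=3)
t=3: δ = [3.349e-05, 2.009e-05, 2.679e-05, 3.014e-05]  ψ = [2, 0, 0, 1]  (obs o_3=1)
t=4: δ = [2.791e-06, 2.093e-06, 1.861e-06, 1.674e-06]  ψ = [2, 0, 0, 1]  (obs o_4=3)
backtrack: best end state = 0; path = [3, 3, 0, 2, 0]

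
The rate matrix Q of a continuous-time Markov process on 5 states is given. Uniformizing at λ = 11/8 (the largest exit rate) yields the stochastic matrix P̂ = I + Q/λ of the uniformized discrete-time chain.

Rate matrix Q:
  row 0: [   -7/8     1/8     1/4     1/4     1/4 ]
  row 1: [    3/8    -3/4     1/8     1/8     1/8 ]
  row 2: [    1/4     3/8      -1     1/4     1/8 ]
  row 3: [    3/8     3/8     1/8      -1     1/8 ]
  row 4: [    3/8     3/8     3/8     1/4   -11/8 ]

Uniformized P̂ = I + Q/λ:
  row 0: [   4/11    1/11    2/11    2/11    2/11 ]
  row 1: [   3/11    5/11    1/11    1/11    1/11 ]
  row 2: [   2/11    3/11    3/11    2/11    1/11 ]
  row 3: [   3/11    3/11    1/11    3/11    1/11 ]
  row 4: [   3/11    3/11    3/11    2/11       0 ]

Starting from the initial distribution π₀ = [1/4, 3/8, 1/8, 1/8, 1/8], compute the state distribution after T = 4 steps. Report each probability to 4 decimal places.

π = [0.2834, 0.2704, 0.1663, 0.1728, 0.1070]

t=0: π = [0.2500, 0.3750, 0.1250, 0.1250, 0.1250]
t=1: π = [0.2841, 0.2955, 0.1591, 0.1591, 0.1023]
t=2: π = [0.2841, 0.2748, 0.1643, 0.1694, 0.1074]
t=3: π = [0.2836, 0.2710, 0.1661, 0.1722, 0.1070]
t=4: π = [0.2834, 0.2704, 0.1663, 0.1728, 0.1070]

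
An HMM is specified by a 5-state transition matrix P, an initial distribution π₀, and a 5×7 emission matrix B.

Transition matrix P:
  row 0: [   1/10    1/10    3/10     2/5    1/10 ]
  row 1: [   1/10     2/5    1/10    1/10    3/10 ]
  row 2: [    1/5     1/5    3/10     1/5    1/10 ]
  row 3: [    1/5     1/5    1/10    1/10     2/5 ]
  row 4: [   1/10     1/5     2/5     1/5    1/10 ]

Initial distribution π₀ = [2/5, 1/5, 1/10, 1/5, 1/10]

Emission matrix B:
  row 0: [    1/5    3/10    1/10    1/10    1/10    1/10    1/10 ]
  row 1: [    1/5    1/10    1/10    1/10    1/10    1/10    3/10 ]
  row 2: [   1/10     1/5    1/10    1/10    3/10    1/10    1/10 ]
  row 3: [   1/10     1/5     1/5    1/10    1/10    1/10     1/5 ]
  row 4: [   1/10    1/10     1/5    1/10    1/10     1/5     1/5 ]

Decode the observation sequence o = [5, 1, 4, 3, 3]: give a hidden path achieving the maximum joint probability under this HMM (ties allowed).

t=0: δ = [4.000e-02, 2.000e-02, 1.000e-02, 2.000e-02, 2.000e-02]  (obs o_0=5)
t=1: δ = [1.200e-03, 8.000e-04, 2.400e-03, 3.200e-03, 8.000e-04]  ψ = [0, 1, 0, 0, 3]  (obs o_1=1)
t=2: δ = [6.400e-05, 6.400e-05, 2.160e-04, 4.800e-05, 1.280e-04]  ψ = [3, 3, 2, 0, 3]  (obs o_2=4)
t=3: δ = [4.320e-06, 4.320e-06, 6.480e-06, 4.320e-06, 2.160e-06]  ψ = [2, 2, 2, 2, 2]  (obs o_3=3)
t=4: δ = [1.296e-07, 1.728e-07, 1.944e-07, 1.728e-07, 1.728e-07]  ψ = [2, 1, 2, 0, 3]  (obs o_4=3)
backtrack: best end state = 2; path = [0, 2, 2, 2, 2]

path = [0, 2, 2, 2, 2]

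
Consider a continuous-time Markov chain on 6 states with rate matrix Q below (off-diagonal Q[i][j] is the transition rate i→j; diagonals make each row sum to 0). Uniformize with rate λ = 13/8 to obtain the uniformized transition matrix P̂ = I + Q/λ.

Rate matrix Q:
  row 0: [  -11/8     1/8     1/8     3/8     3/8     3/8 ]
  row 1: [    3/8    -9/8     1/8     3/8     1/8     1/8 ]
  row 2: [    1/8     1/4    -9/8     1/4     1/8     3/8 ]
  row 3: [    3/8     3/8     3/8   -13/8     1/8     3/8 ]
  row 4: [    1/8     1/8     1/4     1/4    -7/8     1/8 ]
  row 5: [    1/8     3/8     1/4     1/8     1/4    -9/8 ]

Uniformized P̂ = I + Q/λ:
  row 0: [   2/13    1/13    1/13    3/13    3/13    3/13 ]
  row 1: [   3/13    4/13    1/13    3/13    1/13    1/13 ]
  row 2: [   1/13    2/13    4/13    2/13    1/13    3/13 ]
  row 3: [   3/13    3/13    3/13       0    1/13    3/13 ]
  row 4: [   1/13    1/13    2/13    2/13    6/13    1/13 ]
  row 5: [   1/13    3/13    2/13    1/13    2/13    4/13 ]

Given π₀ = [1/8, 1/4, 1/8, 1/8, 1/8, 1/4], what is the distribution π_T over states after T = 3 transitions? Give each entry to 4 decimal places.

t=0: π = [0.1250, 0.2500, 0.1250, 0.1250, 0.1250, 0.2500]
t=1: π = [0.1442, 0.2019, 0.1538, 0.1442, 0.1635, 0.1923]
t=2: π = [0.1413, 0.1871, 0.1620, 0.1435, 0.1768, 0.1893]
t=3: π = [0.1387, 0.1838, 0.1645, 0.1425, 0.1812, 0.1893]

π = [0.1387, 0.1838, 0.1645, 0.1425, 0.1812, 0.1893]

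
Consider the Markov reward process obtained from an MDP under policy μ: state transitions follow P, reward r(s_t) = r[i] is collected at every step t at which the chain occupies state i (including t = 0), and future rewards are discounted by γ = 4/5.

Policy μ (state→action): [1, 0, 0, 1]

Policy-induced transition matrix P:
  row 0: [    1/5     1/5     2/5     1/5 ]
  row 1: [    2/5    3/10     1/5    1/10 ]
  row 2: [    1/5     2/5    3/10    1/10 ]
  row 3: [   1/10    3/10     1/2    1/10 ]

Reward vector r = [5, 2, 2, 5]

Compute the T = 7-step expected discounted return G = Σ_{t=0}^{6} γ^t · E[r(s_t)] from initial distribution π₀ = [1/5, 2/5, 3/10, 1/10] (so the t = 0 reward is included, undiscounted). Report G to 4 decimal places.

t=0: π = [0.2000, 0.4000, 0.3000, 0.1000], E[r] = 2.9000, γ^t·E[r] = 2.900000, running G = 2.900000
t=1: π = [0.2700, 0.3100, 0.3000, 0.1200], E[r] = 3.1700, γ^t·E[r] = 2.536000, running G = 5.436000
t=2: π = [0.2500, 0.3030, 0.3200, 0.1270], E[r] = 3.1310, γ^t·E[r] = 2.003840, running G = 7.439840
t=3: π = [0.2479, 0.3070, 0.3201, 0.1250], E[r] = 3.1187, γ^t·E[r] = 1.596774, running G = 9.036614
t=4: π = [0.2489, 0.3072, 0.3191, 0.1248], E[r] = 3.1211, γ^t·E[r] = 1.278390, running G = 10.315005
t=5: π = [0.2490, 0.3070, 0.3191, 0.1249], E[r] = 3.1216, γ^t·E[r] = 1.022874, running G = 11.337879
t=6: π = [0.2489, 0.3070, 0.3192, 0.1249], E[r] = 3.1214, γ^t·E[r] = 0.818265, running G = 12.156144

G = 12.1561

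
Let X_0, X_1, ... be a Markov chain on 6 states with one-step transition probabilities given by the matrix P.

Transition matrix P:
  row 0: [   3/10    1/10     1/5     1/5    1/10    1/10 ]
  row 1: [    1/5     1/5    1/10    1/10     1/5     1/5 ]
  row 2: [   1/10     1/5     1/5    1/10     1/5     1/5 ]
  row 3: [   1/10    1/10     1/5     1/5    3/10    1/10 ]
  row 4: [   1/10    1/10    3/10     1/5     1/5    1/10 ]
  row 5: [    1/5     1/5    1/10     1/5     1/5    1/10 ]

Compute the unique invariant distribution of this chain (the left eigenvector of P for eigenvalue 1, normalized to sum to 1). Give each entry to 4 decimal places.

π = [0.1602, 0.1473, 0.1919, 0.1661, 0.2006, 0.1339]

Balance equations π_j = Σ_i π_i·P[i][j]:
  π_0 = 3/10·π_0 + 1/5·π_1 + 1/10·π_2 + 1/10·π_3 + 1/10·π_4 + 1/5·π_5
  π_1 = 1/10·π_0 + 1/5·π_1 + 1/5·π_2 + 1/10·π_3 + 1/10·π_4 + 1/5·π_5
  π_2 = 1/5·π_0 + 1/10·π_1 + 1/5·π_2 + 1/5·π_3 + 3/10·π_4 + 1/10·π_5
  π_3 = 1/5·π_0 + 1/10·π_1 + 1/10·π_2 + 1/5·π_3 + 1/5·π_4 + 1/5·π_5
  π_4 = 1/10·π_0 + 1/5·π_1 + 1/5·π_2 + 3/10·π_3 + 1/5·π_4 + 1/5·π_5
  normalize: π_0 + π_1 + π_2 + π_3 + π_4 + π_5 = 1
Solving the linear system gives exactly π = [1443/9010, 1991/13515, 2594/13515, 4489/27030, 2711/13515, 362/2703].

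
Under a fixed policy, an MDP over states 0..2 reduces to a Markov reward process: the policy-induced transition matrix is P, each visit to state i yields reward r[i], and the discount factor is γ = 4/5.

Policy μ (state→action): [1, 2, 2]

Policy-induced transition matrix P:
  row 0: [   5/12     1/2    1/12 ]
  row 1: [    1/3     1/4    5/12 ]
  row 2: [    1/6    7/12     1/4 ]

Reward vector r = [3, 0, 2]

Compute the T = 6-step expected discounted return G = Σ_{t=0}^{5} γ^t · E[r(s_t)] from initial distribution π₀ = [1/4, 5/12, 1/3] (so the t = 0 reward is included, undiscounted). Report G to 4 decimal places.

G = 5.3706

t=0: π = [0.2500, 0.4167, 0.3333], E[r] = 1.4167, γ^t·E[r] = 1.416667, running G = 1.416667
t=1: π = [0.2986, 0.4236, 0.2778], E[r] = 1.4514, γ^t·E[r] = 1.161111, running G = 2.577778
t=2: π = [0.3119, 0.4172, 0.2708], E[r] = 1.4774, γ^t·E[r] = 0.945556, running G = 3.523333
t=3: π = [0.3142, 0.4183, 0.2676], E[r] = 1.4777, γ^t·E[r] = 0.756568, running G = 4.279901
t=4: π = [0.3149, 0.4177, 0.2673], E[r] = 1.4795, γ^t·E[r] = 0.605987, running G = 4.885888
t=5: π = [0.3150, 0.4178, 0.2671], E[r] = 1.4793, γ^t·E[r] = 0.484746, running G = 5.370634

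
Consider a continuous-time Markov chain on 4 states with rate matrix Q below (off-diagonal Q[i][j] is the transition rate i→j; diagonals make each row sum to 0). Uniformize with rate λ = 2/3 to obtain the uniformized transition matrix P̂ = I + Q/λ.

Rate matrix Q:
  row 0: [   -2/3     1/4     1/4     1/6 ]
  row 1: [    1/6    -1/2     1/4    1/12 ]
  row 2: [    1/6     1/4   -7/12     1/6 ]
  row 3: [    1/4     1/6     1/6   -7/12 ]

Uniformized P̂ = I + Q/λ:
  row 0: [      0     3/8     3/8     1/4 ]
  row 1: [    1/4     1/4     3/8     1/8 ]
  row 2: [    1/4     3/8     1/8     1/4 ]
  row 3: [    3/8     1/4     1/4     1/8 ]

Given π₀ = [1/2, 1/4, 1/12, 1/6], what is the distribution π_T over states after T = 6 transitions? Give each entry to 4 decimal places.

π = [0.2188, 0.3125, 0.2812, 0.1875]

t=0: π = [0.5000, 0.2500, 0.0833, 0.1667]
t=1: π = [0.1458, 0.3229, 0.3333, 0.1979]
t=2: π = [0.2383, 0.3099, 0.2669, 0.1849]
t=3: π = [0.2135, 0.3132, 0.2852, 0.1882]
t=4: π = [0.2201, 0.3123, 0.2802, 0.1873]
t=5: π = [0.2184, 0.3125, 0.2815, 0.1875]
t=6: π = [0.2188, 0.3125, 0.2812, 0.1875]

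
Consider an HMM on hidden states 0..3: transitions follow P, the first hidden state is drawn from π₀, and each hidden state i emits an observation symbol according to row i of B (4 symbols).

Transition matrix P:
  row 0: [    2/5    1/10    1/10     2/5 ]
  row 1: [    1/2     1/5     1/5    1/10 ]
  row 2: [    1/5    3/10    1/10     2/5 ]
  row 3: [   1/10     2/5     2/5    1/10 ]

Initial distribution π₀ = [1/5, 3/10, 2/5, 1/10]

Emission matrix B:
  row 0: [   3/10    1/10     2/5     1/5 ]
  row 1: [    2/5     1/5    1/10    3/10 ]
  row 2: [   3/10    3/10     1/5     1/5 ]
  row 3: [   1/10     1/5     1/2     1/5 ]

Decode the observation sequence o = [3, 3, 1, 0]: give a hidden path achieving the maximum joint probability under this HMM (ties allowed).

path = [1, 0, 3, 1]

t=0: δ = [4.000e-02, 9.000e-02, 8.000e-02, 2.000e-02]  (obs o_0=3)
t=1: δ = [9.000e-03, 7.200e-03, 3.600e-03, 6.400e-03]  ψ = [1, 2, 1, 2]  (obs o_1=3)
t=2: δ = [3.600e-04, 5.120e-04, 7.680e-04, 7.200e-04]  ψ = [0, 3, 3, 0]  (obs o_2=1)
t=3: δ = [7.680e-05, 1.152e-04, 8.640e-05, 3.072e-05]  ψ = [1, 3, 3, 2]  (obs o_3=0)
backtrack: best end state = 1; path = [1, 0, 3, 1]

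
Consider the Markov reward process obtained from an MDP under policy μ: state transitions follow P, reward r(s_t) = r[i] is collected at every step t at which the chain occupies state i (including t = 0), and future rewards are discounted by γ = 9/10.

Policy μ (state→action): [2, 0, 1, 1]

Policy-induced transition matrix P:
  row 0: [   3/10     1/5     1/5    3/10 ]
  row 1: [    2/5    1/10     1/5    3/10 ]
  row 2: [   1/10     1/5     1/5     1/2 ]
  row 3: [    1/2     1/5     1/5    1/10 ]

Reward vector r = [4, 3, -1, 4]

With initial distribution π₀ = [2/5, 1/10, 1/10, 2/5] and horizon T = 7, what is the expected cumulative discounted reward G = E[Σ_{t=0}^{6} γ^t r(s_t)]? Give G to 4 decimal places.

t=0: π = [0.4000, 0.1000, 0.1000, 0.4000], E[r] = 3.4000, γ^t·E[r] = 3.400000, running G = 3.400000
t=1: π = [0.3700, 0.1900, 0.2000, 0.2400], E[r] = 2.8100, γ^t·E[r] = 2.529000, running G = 5.929000
t=2: π = [0.3270, 0.1810, 0.2000, 0.2920], E[r] = 2.8190, γ^t·E[r] = 2.283390, running G = 8.212390
t=3: π = [0.3365, 0.1819, 0.2000, 0.2816], E[r] = 2.8181, γ^t·E[r] = 2.054395, running G = 10.266785
t=4: π = [0.3345, 0.1818, 0.2000, 0.2837], E[r] = 2.8182, γ^t·E[r] = 1.849014, running G = 12.115799
t=5: π = [0.3349, 0.1818, 0.2000, 0.2833], E[r] = 2.8182, γ^t·E[r] = 1.664108, running G = 13.779907
t=6: π = [0.3348, 0.1818, 0.2000, 0.2833], E[r] = 2.8182, γ^t·E[r] = 1.497697, running G = 15.277604

G = 15.2776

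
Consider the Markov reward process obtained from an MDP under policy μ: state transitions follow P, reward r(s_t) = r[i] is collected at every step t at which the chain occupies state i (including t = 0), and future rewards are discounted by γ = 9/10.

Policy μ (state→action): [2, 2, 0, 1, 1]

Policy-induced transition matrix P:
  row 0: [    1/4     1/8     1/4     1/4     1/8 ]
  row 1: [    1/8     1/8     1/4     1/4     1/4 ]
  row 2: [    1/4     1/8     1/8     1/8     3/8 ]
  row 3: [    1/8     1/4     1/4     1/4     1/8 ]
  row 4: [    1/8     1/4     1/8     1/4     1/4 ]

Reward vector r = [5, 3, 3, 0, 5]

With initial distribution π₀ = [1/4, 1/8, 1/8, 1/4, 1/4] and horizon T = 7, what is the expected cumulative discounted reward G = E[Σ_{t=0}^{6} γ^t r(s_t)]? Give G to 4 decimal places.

t=0: π = [0.2500, 0.1250, 0.1250, 0.2500, 0.2500], E[r] = 3.2500, γ^t·E[r] = 3.250000, running G = 3.250000
t=1: π = [0.1719, 0.1875, 0.2031, 0.2344, 0.2031], E[r] = 3.0469, γ^t·E[r] = 2.742188, running G = 5.992188
t=2: π = [0.1719, 0.1797, 0.1992, 0.2246, 0.2246], E[r] = 3.1191, γ^t·E[r] = 2.526504, running G = 8.518691
t=3: π = [0.1714, 0.1812, 0.1970, 0.2251, 0.2253], E[r] = 3.1182, γ^t·E[r] = 2.273142, running G = 10.791833
t=4: π = [0.1711, 0.1813, 0.1972, 0.2254, 0.2251], E[r] = 3.1161, γ^t·E[r] = 2.044486, running G = 12.836319
t=5: π = [0.1710, 0.1813, 0.1972, 0.2253, 0.2251], E[r] = 3.1162, γ^t·E[r] = 1.840091, running G = 14.676410
t=6: π = [0.1710, 0.1813, 0.1972, 0.2253, 0.2251], E[r] = 3.1162, γ^t·E[r] = 1.656091, running G = 16.332501

G = 16.3325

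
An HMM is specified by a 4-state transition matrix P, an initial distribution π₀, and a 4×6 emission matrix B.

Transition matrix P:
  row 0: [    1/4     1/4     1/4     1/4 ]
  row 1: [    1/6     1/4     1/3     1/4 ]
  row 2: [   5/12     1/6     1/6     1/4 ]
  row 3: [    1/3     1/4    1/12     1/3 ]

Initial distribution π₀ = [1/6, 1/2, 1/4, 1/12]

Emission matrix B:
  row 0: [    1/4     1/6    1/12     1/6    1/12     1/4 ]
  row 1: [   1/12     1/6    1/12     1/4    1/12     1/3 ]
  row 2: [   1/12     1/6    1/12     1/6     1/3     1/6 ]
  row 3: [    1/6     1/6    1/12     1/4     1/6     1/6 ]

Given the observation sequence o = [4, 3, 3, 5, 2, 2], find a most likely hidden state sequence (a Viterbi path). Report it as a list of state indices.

t=0: δ = [1.389e-02, 4.167e-02, 8.333e-02, 1.389e-02]  (obs o_0=4)
t=1: δ = [5.787e-03, 3.472e-03, 2.315e-03, 5.208e-03]  ψ = [2, 2, 1, 2]  (obs o_1=3)
t=2: δ = [2.894e-04, 3.617e-04, 2.411e-04, 4.340e-04]  ψ = [3, 0, 0, 3]  (obs o_2=3)
t=3: δ = [3.617e-05, 3.617e-05, 2.009e-05, 2.411e-05]  ψ = [3, 3, 1, 3]  (obs o_3=5)
t=4: δ = [7.535e-07, 7.535e-07, 1.005e-06, 7.535e-07]  ψ = [0, 0, 1, 0]  (obs o_4=2)
t=5: δ = [3.489e-08, 1.570e-08, 2.093e-08, 2.093e-08]  ψ = [2, 0, 1, 2]  (obs o_5=2)
backtrack: best end state = 0; path = [2, 3, 3, 1, 2, 0]

path = [2, 3, 3, 1, 2, 0]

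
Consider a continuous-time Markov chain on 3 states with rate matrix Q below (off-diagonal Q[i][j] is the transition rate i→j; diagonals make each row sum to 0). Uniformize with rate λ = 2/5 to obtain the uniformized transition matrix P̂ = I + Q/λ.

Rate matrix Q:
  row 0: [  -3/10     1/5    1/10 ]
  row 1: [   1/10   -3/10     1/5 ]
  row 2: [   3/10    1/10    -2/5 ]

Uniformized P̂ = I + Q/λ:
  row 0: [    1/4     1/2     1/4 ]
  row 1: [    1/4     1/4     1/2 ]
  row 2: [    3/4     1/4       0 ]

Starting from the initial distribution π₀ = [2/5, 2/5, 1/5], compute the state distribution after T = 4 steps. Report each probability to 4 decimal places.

t=0: π = [0.4000, 0.4000, 0.2000]
t=1: π = [0.3500, 0.3500, 0.3000]
t=2: π = [0.4000, 0.3375, 0.2625]
t=3: π = [0.3813, 0.3500, 0.2688]
t=4: π = [0.3844, 0.3453, 0.2703]

π = [0.3844, 0.3453, 0.2703]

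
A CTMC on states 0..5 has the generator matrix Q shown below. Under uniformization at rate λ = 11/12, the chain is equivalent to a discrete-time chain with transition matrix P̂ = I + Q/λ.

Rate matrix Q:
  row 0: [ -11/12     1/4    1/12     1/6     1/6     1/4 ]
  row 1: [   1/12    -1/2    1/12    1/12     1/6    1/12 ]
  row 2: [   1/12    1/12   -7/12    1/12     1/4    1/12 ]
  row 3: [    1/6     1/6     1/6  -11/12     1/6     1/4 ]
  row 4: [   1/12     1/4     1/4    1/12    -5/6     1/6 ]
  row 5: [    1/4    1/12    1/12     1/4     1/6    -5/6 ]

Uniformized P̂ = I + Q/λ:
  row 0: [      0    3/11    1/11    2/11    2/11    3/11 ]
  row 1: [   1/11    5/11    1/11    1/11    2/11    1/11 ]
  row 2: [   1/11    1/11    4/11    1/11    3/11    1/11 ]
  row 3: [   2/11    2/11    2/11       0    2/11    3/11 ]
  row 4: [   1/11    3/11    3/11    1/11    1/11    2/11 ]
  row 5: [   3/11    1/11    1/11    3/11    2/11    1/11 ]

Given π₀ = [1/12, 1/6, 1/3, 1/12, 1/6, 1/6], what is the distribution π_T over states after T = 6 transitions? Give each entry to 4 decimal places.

π = [0.1183, 0.2454, 0.1854, 0.1183, 0.1821, 0.1505]

t=0: π = [0.0833, 0.1667, 0.3333, 0.0833, 0.1667, 0.1667]
t=1: π = [0.1212, 0.2045, 0.2197, 0.1212, 0.1970, 0.1364]
t=2: π = [0.1157, 0.2342, 0.1977, 0.1157, 0.1839, 0.1529]
t=3: π = [0.1187, 0.2410, 0.1888, 0.1187, 0.1831, 0.1497]
t=4: π = [0.1181, 0.2442, 0.1865, 0.1181, 0.1823, 0.1507]
t=5: π = [0.1183, 0.2451, 0.1857, 0.1183, 0.1822, 0.1504]
t=6: π = [0.1183, 0.2454, 0.1854, 0.1183, 0.1821, 0.1505]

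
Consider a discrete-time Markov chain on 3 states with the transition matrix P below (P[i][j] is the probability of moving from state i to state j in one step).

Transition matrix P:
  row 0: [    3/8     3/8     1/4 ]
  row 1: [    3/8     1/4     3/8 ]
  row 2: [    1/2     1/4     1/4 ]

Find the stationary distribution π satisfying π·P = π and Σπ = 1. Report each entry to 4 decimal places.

Balance equations π_j = Σ_i π_i·P[i][j]:
  π_0 = 3/8·π_0 + 3/8·π_1 + 1/2·π_2
  π_1 = 3/8·π_0 + 1/4·π_1 + 1/4·π_2
  normalize: π_0 + π_1 + π_2 = 1
Solving the linear system gives exactly π = [30/73, 22/73, 21/73].

π = [0.4110, 0.3014, 0.2877]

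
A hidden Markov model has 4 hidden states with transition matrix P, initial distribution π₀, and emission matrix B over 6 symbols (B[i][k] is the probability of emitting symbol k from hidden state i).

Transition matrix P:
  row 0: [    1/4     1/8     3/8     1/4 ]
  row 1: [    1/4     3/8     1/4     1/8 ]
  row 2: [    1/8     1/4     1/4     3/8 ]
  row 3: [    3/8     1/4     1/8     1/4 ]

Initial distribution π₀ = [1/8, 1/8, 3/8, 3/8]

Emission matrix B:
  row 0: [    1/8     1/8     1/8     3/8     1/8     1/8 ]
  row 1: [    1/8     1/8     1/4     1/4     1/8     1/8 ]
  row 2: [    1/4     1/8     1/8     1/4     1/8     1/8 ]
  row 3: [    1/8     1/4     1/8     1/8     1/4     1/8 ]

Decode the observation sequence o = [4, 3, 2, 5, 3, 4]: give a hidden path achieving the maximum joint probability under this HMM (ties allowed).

t=0: δ = [1.562e-02, 1.562e-02, 4.688e-02, 9.375e-02]  (obs o_0=4)
t=1: δ = [1.318e-02, 5.859e-03, 2.930e-03, 2.930e-03]  ψ = [3, 3, 2, 3]  (obs o_1=3)
t=2: δ = [4.120e-04, 5.493e-04, 6.180e-04, 4.120e-04]  ψ = [0, 1, 0, 0]  (obs o_2=2)
t=3: δ = [1.931e-05, 2.575e-05, 1.931e-05, 2.897e-05]  ψ = [3, 1, 0, 2]  (obs o_3=5)
t=4: δ = [4.074e-06, 2.414e-06, 1.810e-06, 9.052e-07]  ψ = [3, 1, 0, 2]  (obs o_4=3)
t=5: δ = [1.273e-07, 1.132e-07, 1.910e-07, 2.546e-07]  ψ = [0, 1, 0, 0]  (obs o_5=4)
backtrack: best end state = 3; path = [3, 0, 2, 3, 0, 3]

path = [3, 0, 2, 3, 0, 3]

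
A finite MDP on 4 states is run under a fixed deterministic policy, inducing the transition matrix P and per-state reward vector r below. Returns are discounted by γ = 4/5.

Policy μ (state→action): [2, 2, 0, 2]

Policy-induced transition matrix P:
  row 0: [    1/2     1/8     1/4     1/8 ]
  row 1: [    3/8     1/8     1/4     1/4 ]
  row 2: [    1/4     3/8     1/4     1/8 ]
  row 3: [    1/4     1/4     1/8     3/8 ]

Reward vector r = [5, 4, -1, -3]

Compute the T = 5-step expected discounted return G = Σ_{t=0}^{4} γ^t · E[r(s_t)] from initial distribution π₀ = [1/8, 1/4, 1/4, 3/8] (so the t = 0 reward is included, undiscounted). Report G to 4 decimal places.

G = 4.2842

t=0: π = [0.1250, 0.2500, 0.2500, 0.3750], E[r] = 0.2500, γ^t·E[r] = 0.250000, running G = 0.250000
t=1: π = [0.3125, 0.2344, 0.2031, 0.2500], E[r] = 1.5469, γ^t·E[r] = 1.237500, running G = 1.487500
t=2: π = [0.3574, 0.2070, 0.2188, 0.2168], E[r] = 1.7461, γ^t·E[r] = 1.117500, running G = 2.605000
t=3: π = [0.3652, 0.2068, 0.2229, 0.2051], E[r] = 1.8152, γ^t·E[r] = 0.929375, running G = 3.534375
t=4: π = [0.3672, 0.2064, 0.2244, 0.2021], E[r] = 1.8305, γ^t·E[r] = 0.749775, running G = 4.284150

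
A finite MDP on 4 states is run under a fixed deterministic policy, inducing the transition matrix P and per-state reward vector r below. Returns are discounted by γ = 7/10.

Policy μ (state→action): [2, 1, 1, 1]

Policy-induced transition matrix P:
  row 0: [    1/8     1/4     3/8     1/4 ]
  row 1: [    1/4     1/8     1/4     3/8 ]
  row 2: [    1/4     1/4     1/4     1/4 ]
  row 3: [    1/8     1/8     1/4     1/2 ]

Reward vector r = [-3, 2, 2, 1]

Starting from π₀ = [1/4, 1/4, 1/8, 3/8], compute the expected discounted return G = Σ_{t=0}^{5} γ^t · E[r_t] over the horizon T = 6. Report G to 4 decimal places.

t=0: π = [0.2500, 0.2500, 0.1250, 0.3750], E[r] = 0.3750, γ^t·E[r] = 0.375000, running G = 0.375000
t=1: π = [0.1719, 0.1719, 0.2813, 0.3750], E[r] = 0.7656, γ^t·E[r] = 0.535938, running G = 0.910938
t=2: π = [0.1816, 0.1816, 0.2715, 0.3652], E[r] = 0.7266, γ^t·E[r] = 0.356016, running G = 1.266953
t=3: π = [0.1816, 0.1816, 0.2727, 0.3640], E[r] = 0.7278, γ^t·E[r] = 0.249630, running G = 1.516583
t=4: π = [0.1818, 0.1818, 0.2727, 0.3637], E[r] = 0.7273, γ^t·E[r] = 0.174631, running G = 1.691214
t=5: π = [0.1818, 0.1818, 0.2727, 0.3637], E[r] = 0.7273, γ^t·E[r] = 0.122235, running G = 1.813449

G = 1.8134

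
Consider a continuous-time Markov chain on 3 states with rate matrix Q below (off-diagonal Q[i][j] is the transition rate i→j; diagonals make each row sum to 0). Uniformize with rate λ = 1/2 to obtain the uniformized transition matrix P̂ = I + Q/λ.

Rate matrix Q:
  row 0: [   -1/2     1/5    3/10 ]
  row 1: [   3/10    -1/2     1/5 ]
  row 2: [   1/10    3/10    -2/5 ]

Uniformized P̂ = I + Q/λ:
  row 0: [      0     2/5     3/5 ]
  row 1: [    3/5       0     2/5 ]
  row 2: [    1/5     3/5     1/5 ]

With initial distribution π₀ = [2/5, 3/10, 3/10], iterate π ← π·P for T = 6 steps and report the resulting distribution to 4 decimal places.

t=0: π = [0.4000, 0.3000, 0.3000]
t=1: π = [0.2400, 0.3400, 0.4200]
t=2: π = [0.2880, 0.3480, 0.3640]
t=3: π = [0.2816, 0.3336, 0.3848]
t=4: π = [0.2771, 0.3435, 0.3794]
t=5: π = [0.2820, 0.3385, 0.3796]
t=6: π = [0.2790, 0.3405, 0.3805]

π = [0.2790, 0.3405, 0.3805]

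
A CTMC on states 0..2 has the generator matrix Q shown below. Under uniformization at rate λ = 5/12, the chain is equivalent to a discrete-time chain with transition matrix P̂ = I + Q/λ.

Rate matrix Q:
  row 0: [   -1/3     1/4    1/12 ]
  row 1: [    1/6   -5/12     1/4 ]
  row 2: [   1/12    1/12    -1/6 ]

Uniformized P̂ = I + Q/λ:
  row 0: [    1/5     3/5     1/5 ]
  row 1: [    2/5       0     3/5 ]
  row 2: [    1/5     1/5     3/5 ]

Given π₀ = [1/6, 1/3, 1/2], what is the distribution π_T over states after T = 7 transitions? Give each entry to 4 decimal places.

π = [0.2501, 0.2498, 0.5001]

t=0: π = [0.1667, 0.3333, 0.5000]
t=1: π = [0.2667, 0.2000, 0.5333]
t=2: π = [0.2400, 0.2667, 0.4933]
t=3: π = [0.2533, 0.2427, 0.5040]
t=4: π = [0.2485, 0.2528, 0.4987]
t=5: π = [0.2506, 0.2489, 0.5006]
t=6: π = [0.2498, 0.2505, 0.4998]
t=7: π = [0.2501, 0.2498, 0.5001]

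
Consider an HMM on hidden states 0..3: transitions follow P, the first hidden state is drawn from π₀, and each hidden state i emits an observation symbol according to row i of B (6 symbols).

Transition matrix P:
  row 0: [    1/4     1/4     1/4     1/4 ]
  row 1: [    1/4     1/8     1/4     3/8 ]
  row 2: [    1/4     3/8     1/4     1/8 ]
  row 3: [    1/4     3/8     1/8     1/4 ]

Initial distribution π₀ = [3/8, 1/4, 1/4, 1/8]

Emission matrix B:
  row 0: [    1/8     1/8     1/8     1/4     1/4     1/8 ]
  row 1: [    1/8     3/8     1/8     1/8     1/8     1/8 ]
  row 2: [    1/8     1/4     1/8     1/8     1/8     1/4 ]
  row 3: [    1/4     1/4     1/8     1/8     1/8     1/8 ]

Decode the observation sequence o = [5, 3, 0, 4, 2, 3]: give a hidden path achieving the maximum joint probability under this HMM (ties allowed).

path = [2, 1, 3, 1, 3, 0]

t=0: δ = [4.688e-02, 3.125e-02, 6.250e-02, 1.562e-02]  (obs o_0=5)
t=1: δ = [3.906e-03, 2.930e-03, 1.953e-03, 1.465e-03]  ψ = [2, 2, 2, 0]  (obs o_1=3)
t=2: δ = [1.221e-04, 1.221e-04, 1.221e-04, 2.747e-04]  ψ = [0, 0, 0, 1]  (obs o_2=0)
t=3: δ = [1.717e-05, 1.287e-05, 4.292e-06, 8.583e-06]  ψ = [3, 3, 3, 3]  (obs o_3=4)
t=4: δ = [5.364e-07, 5.364e-07, 5.364e-07, 6.035e-07]  ψ = [0, 0, 0, 1]  (obs o_4=2)
t=5: δ = [3.772e-08, 2.829e-08, 1.676e-08, 2.515e-08]  ψ = [3, 3, 0, 1]  (obs o_5=3)
backtrack: best end state = 0; path = [2, 1, 3, 1, 3, 0]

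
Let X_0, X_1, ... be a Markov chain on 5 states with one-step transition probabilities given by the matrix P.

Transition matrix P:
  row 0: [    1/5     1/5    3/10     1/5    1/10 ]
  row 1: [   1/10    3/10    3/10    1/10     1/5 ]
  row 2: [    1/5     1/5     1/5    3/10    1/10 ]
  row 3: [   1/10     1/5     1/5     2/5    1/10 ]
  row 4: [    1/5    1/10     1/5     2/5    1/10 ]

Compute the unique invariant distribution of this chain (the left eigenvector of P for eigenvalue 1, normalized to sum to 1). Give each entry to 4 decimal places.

Balance equations π_j = Σ_i π_i·P[i][j]:
  π_0 = 1/5·π_0 + 1/10·π_1 + 1/5·π_2 + 1/10·π_3 + 1/5·π_4
  π_1 = 1/5·π_0 + 3/10·π_1 + 1/5·π_2 + 1/5·π_3 + 1/10·π_4
  π_2 = 3/10·π_0 + 3/10·π_1 + 1/5·π_2 + 1/5·π_3 + 1/5·π_4
  π_3 = 1/5·π_0 + 1/10·π_1 + 3/10·π_2 + 2/5·π_3 + 2/5·π_4
  normalize: π_0 + π_1 + π_2 + π_3 + π_4 = 1
Solving the linear system gives exactly π = [1221/8099, 19/91, 21/89, 2297/8099, 11/91].

π = [0.1508, 0.2088, 0.2360, 0.2836, 0.1209]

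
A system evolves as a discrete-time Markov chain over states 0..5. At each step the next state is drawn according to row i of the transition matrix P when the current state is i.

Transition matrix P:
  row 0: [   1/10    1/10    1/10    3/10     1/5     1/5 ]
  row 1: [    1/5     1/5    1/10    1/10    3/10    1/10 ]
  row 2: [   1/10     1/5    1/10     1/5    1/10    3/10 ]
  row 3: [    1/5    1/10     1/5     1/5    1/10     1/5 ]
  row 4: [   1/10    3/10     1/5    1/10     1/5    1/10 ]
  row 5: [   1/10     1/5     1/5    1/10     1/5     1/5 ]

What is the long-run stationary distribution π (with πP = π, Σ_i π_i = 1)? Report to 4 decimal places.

Balance equations π_j = Σ_i π_i·P[i][j]:
  π_0 = 1/10·π_0 + 1/5·π_1 + 1/10·π_2 + 1/5·π_3 + 1/10·π_4 + 1/10·π_5
  π_1 = 1/10·π_0 + 1/5·π_1 + 1/5·π_2 + 1/10·π_3 + 3/10·π_4 + 1/5·π_5
  π_2 = 1/10·π_0 + 1/10·π_1 + 1/10·π_2 + 1/5·π_3 + 1/5·π_4 + 1/5·π_5
  π_3 = 3/10·π_0 + 1/10·π_1 + 1/5·π_2 + 1/5·π_3 + 1/10·π_4 + 1/10·π_5
  π_4 = 1/5·π_0 + 3/10·π_1 + 1/10·π_2 + 1/10·π_3 + 1/5·π_4 + 1/5·π_5
  normalize: π_0 + π_1 + π_2 + π_3 + π_4 + π_5 = 1
Solving the linear system gives exactly π = [13062/96935, 18371/96935, 14767/96935, 15314/96935, 18216/96935, 3441/19387].

π = [0.1348, 0.1895, 0.1523, 0.1580, 0.1879, 0.1775]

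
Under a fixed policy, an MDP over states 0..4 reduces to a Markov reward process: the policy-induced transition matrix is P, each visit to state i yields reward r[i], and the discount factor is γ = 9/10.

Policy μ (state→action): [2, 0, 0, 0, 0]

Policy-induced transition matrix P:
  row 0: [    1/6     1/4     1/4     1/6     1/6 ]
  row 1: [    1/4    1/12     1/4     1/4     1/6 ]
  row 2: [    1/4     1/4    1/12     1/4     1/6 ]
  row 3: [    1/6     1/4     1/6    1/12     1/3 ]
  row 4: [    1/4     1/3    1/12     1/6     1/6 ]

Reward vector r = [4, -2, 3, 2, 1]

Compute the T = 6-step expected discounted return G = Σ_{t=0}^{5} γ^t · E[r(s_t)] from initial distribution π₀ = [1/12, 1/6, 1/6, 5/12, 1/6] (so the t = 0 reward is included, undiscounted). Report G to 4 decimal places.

t=0: π = [0.0833, 0.1667, 0.1667, 0.4167, 0.1667], E[r] = 1.5000, γ^t·E[r] = 1.500000, running G = 1.500000
t=1: π = [0.2083, 0.2361, 0.1597, 0.1597, 0.2361], E[r] = 1.3958, γ^t·E[r] = 1.256250, running G = 2.756250
t=2: π = [0.2193, 0.2303, 0.1707, 0.1863, 0.1933], E[r] = 1.4948, γ^t·E[r] = 1.210781, running G = 3.967031
t=3: π = [0.2162, 0.2277, 0.1738, 0.1846, 0.1977], E[r] = 1.4976, γ^t·E[r] = 1.091742, running G = 5.058773
t=4: π = [0.2166, 0.2285, 0.1727, 0.1847, 0.1974], E[r] = 1.4944, γ^t·E[r] = 0.980467, running G = 6.039240
t=5: π = [0.2166, 0.2284, 0.1729, 0.1847, 0.1975], E[r] = 1.4951, γ^t·E[r] = 0.882846, running G = 6.922086

G = 6.9221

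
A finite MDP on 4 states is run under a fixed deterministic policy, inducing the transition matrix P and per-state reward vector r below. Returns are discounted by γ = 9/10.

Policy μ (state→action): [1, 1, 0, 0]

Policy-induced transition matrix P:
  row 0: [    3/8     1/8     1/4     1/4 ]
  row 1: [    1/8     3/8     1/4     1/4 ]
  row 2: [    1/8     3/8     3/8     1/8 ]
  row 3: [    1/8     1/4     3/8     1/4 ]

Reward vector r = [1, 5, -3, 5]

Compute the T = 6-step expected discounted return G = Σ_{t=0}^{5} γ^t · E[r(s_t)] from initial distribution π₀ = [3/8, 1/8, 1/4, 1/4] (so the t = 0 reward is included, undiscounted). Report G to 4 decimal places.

t=0: π = [0.3750, 0.1250, 0.2500, 0.2500], E[r] = 1.5000, γ^t·E[r] = 1.500000, running G = 1.500000
t=1: π = [0.2188, 0.2500, 0.3125, 0.2188], E[r] = 1.6250, γ^t·E[r] = 1.462500, running G = 2.962500
t=2: π = [0.1797, 0.2930, 0.3164, 0.2109], E[r] = 1.7500, γ^t·E[r] = 1.417500, running G = 4.380000
t=3: π = [0.1699, 0.3037, 0.3159, 0.2104], E[r] = 1.7930, γ^t·E[r] = 1.307074, running G = 5.687074
t=4: π = [0.1675, 0.3062, 0.3158, 0.2105], E[r] = 1.8037, γ^t·E[r] = 1.183415, running G = 6.870489
t=5: π = [0.1669, 0.3068, 0.3158, 0.2105], E[r] = 1.8062, γ^t·E[r] = 1.066551, running G = 7.937040

G = 7.9370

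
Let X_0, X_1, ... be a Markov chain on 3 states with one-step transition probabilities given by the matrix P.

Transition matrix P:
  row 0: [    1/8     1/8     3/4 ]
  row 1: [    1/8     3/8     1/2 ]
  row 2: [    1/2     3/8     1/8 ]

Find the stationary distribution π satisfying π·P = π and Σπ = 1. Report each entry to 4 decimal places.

Balance equations π_j = Σ_i π_i·P[i][j]:
  π_0 = 1/8·π_0 + 1/8·π_1 + 1/2·π_2
  π_1 = 1/8·π_0 + 3/8·π_1 + 3/8·π_2
  normalize: π_0 + π_1 + π_2 = 1
Solving the linear system gives exactly π = [23/82, 25/82, 17/41].

π = [0.2805, 0.3049, 0.4146]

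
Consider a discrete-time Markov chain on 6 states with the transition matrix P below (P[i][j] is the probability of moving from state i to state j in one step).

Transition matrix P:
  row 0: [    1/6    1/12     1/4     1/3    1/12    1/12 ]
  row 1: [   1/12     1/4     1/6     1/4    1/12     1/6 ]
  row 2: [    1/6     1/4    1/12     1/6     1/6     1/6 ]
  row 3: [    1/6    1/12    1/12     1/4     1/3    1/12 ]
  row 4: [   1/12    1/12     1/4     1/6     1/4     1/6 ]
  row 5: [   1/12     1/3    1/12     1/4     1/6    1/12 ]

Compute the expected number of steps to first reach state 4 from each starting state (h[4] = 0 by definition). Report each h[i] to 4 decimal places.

h = [5.8535, 5.9776, 5.6189, 4.5388, 0.0000, 5.5454]

First-step conditioning: h[4] = 0; for i ≠ 4, h[i] = 1 + Σ_k P[i][k]·h[k].
  h[0] = 1 + 1/6·h[0] + 1/12·h[1] + 1/4·h[2] + 1/3·h[3] + 1/12·h[5]
  h[1] = 1 + 1/12·h[0] + 1/4·h[1] + 1/6·h[2] + 1/4·h[3] + 1/6·h[5]
  h[2] = 1 + 1/6·h[0] + 1/4·h[1] + 1/12·h[2] + 1/6·h[3] + 1/6·h[5]
  h[3] = 1 + 1/6·h[0] + 1/12·h[1] + 1/12·h[2] + 1/4·h[3] + 1/12·h[5]
  h[5] = 1 + 1/12·h[0] + 1/3·h[1] + 1/12·h[2] + 1/4·h[3] + 1/12·h[5]
Solving the 5×5 linear system over states ≠ 4 gives exactly h = [128466/21947, 131190/21947, 7254/1291, 99612/21947, 0, 121704/21947] (h[4] = 0 is the target).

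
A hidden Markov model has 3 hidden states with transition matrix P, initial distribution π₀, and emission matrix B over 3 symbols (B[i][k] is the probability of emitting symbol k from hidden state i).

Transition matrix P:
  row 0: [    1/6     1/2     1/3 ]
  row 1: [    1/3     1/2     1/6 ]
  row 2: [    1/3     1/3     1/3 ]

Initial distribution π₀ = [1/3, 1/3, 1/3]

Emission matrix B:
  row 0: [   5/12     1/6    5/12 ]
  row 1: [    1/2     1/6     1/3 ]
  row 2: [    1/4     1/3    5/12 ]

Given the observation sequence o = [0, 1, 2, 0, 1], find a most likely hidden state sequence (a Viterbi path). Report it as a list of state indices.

path = [1, 1, 1, 1, 1]

t=0: δ = [1.389e-01, 1.667e-01, 8.333e-02]  (obs o_0=0)
t=1: δ = [9.259e-03, 1.389e-02, 1.543e-02]  ψ = [1, 1, 0]  (obs o_1=1)
t=2: δ = [2.143e-03, 2.315e-03, 2.143e-03]  ψ = [2, 1, 2]  (obs o_2=2)
t=3: δ = [3.215e-04, 5.787e-04, 1.786e-04]  ψ = [1, 1, 0]  (obs o_3=0)
t=4: δ = [3.215e-05, 4.823e-05, 3.572e-05]  ψ = [1, 1, 0]  (obs o_4=1)
backtrack: best end state = 1; path = [1, 1, 1, 1, 1]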